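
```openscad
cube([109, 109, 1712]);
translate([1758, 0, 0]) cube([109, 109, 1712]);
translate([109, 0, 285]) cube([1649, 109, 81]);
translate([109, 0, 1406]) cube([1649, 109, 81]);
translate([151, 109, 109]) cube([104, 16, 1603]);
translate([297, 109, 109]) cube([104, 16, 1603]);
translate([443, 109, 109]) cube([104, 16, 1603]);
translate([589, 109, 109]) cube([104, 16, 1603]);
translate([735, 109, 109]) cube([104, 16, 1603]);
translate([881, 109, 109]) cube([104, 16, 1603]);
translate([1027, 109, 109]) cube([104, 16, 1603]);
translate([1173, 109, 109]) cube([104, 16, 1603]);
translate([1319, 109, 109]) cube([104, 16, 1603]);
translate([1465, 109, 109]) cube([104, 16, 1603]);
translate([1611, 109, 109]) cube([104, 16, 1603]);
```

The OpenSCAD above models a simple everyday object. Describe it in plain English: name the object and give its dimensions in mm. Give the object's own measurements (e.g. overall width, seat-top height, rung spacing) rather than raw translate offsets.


A fence section. Two 109×109 mm posts, 1712 mm tall, stand on the floor with a clear span of 1649 mm between their inner faces. Two horizontal rails of 109×81 mm section span the gap between the posts with their undersides at z = 285 mm and z = 1406 mm, flush with the posts' −y face. 11 pickets, each 104 mm wide, 16 mm thick and 1603 mm tall, are fixed to the +y face of the rails with their bottoms at z = 109 mm, spaced across the span with a 42 mm gap after the −x post and between neighbouring pickets, with 43 mm left before the +x post.


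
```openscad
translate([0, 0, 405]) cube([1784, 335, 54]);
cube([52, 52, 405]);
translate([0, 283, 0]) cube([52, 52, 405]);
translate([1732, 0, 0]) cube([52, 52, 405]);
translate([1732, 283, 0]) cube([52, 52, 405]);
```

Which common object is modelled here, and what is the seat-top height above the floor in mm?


A bench. The seat-top height is 459 mm.

A long slab on four corner posts — a bench. The slab sits at z = 405 with thickness 54, so the top is 405 + 54 = 459 mm.


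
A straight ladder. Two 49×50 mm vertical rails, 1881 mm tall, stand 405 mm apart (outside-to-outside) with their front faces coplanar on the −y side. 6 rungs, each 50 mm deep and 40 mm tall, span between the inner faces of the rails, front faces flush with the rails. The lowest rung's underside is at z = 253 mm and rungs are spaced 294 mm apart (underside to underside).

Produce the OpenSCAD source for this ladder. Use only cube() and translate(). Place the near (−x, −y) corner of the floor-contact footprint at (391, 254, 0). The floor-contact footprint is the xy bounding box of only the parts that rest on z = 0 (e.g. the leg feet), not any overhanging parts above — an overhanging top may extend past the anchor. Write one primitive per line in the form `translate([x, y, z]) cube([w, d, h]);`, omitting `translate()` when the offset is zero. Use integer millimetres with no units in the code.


translate([391, 254, 0]) cube([49, 50, 1881]);
translate([747, 254, 0]) cube([49, 50, 1881]);
translate([440, 254, 253]) cube([307, 50, 40]);
translate([440, 254, 547]) cube([307, 50, 40]);
translate([440, 254, 841]) cube([307, 50, 40]);
translate([440, 254, 1135]) cube([307, 50, 40]);
translate([440, 254, 1429]) cube([307, 50, 40]);
translate([440, 254, 1723]) cube([307, 50, 40]);


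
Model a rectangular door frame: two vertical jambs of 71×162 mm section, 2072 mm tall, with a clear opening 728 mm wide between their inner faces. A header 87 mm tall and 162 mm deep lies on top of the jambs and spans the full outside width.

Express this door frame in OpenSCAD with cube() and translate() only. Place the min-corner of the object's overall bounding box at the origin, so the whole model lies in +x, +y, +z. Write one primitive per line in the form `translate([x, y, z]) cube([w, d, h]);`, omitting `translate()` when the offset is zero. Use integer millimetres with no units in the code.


cube([71, 162, 2072]);
translate([799, 0, 0]) cube([71, 162, 2072]);
translate([0, 0, 2072]) cube([870, 162, 87]);


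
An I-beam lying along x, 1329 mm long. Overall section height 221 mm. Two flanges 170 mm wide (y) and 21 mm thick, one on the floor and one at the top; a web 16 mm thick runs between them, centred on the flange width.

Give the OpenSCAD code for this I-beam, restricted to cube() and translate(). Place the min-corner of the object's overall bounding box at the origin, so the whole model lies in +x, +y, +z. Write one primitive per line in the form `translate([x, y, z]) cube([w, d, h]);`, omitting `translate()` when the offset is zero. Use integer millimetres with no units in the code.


cube([1329, 170, 21]);
translate([0, 77, 21]) cube([1329, 16, 179]);
translate([0, 0, 200]) cube([1329, 170, 21]);


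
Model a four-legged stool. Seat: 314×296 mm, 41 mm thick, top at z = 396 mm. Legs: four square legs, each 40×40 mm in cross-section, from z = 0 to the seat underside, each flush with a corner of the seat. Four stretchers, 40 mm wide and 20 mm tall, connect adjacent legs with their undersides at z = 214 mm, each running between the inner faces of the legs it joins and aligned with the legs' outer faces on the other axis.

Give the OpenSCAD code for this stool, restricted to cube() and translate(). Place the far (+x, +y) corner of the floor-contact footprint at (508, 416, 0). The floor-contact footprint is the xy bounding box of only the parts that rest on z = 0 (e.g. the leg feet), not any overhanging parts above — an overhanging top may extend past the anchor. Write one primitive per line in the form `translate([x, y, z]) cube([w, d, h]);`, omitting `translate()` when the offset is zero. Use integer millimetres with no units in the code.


// leg_h = 396 - 41 = 355
// stretcher span = 314 - 2*40 = 234
translate([194, 120, 355]) cube([314, 296, 41]);
translate([194, 120, 0]) cube([40, 40, 355]);
translate([468, 120, 0]) cube([40, 40, 355]);
translate([194, 376, 0]) cube([40, 40, 355]);
translate([468, 376, 0]) cube([40, 40, 355]);
translate([234, 120, 214]) cube([234, 40, 20]);
translate([234, 376, 214]) cube([234, 40, 20]);
translate([194, 160, 214]) cube([40, 216, 20]);
translate([468, 160, 214]) cube([40, 216, 20]);


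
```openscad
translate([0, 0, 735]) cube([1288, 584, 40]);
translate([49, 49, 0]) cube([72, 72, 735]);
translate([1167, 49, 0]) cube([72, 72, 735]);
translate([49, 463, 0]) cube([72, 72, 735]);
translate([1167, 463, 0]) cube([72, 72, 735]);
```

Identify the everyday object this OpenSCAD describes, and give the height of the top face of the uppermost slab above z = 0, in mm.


A table. The table height is 775 mm.

A 1288×584×40 slab sits at z = 735 on four 72 mm square posts — a table. The top surface is at 735 + 40 = 775 mm.


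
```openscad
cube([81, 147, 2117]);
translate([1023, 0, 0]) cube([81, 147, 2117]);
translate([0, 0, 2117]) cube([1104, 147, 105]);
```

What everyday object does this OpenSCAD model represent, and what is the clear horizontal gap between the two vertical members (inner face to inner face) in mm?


A door frame. The clear opening width is 942 mm.

Two 2117 mm tall posts with a header on top — a door frame. The left jamb is 81 mm wide at x = 0; the right jamb starts at x = 1023. The clear opening is 1023 − 81 = 942 mm.


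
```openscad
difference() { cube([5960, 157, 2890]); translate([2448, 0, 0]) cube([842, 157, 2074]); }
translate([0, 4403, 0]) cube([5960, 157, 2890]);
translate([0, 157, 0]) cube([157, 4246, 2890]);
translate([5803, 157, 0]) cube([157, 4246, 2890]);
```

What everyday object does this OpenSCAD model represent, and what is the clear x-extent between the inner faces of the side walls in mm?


A single room. The interior width is 5646 mm.

Four walls enclosing a rectangle with a door in the front wall — a room. Outside width 5960 minus two 157 mm walls gives 5646 mm.


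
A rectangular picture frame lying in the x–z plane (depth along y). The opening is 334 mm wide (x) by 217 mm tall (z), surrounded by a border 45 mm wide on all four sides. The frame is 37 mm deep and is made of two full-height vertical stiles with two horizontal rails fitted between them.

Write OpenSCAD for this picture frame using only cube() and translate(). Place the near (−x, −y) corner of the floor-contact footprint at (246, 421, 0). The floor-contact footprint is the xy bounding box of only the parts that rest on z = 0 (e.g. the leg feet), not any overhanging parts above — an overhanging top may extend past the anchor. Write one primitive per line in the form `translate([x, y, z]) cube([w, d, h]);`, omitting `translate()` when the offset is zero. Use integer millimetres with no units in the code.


translate([246, 421, 0]) cube([45, 37, 307]);
translate([625, 421, 0]) cube([45, 37, 307]);
translate([291, 421, 0]) cube([334, 37, 45]);
translate([291, 421, 262]) cube([334, 37, 45]);


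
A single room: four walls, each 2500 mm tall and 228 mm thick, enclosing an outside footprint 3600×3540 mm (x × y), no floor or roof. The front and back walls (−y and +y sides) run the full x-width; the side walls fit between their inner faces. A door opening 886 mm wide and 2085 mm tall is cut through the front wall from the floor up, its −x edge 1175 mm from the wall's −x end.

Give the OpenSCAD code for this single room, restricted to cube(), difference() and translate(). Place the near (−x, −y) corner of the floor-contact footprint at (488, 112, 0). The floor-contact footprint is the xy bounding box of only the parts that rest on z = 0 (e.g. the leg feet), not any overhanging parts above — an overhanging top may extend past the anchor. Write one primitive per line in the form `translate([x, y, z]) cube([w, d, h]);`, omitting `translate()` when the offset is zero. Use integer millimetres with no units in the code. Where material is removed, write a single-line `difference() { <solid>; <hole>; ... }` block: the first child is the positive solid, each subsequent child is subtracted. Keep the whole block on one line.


difference() { translate([488, 112, 0]) cube([3600, 228, 2500]); translate([1663, 112, 0]) cube([886, 228, 2085]); }
translate([488, 3424, 0]) cube([3600, 228, 2500]);
translate([488, 340, 0]) cube([228, 3084, 2500]);
translate([3860, 340, 0]) cube([228, 3084, 2500]);


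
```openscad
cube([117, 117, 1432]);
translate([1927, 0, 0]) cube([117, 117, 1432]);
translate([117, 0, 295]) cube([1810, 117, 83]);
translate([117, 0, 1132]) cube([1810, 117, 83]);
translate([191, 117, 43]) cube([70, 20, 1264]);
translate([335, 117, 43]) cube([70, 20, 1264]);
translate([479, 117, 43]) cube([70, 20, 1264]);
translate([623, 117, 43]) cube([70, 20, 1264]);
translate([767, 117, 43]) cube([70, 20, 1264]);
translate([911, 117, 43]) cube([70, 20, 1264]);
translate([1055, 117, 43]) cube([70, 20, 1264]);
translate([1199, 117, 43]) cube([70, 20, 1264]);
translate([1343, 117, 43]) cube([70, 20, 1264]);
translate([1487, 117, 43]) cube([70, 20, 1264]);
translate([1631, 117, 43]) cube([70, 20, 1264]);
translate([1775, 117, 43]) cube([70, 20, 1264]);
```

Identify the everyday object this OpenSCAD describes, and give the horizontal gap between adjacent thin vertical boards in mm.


A fence section. The picket gap is 74 mm.

Two posts, two rails, 12 pickets — a fence section. Span 1810 mm holds 12 pickets of 70 mm with 13 equal gaps: ⌊(1810 − 12·70) / 13⌋ = 74 mm.


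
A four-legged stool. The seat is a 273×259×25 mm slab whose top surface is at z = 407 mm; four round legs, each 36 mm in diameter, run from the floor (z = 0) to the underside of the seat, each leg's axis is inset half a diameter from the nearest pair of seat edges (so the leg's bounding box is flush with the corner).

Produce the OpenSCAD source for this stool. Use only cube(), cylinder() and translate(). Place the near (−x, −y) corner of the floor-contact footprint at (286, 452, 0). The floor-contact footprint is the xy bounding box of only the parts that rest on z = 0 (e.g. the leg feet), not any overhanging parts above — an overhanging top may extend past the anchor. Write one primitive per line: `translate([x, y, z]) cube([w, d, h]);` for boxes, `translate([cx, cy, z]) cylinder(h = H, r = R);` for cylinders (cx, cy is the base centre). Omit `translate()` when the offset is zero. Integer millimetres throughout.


translate([286, 452, 382]) cube([273, 259, 25]);
translate([304, 470, 0]) cylinder(h = 382, r = 18);
translate([541, 470, 0]) cylinder(h = 382, r = 18);
translate([304, 693, 0]) cylinder(h = 382, r = 18);
translate([541, 693, 0]) cylinder(h = 382, r = 18);


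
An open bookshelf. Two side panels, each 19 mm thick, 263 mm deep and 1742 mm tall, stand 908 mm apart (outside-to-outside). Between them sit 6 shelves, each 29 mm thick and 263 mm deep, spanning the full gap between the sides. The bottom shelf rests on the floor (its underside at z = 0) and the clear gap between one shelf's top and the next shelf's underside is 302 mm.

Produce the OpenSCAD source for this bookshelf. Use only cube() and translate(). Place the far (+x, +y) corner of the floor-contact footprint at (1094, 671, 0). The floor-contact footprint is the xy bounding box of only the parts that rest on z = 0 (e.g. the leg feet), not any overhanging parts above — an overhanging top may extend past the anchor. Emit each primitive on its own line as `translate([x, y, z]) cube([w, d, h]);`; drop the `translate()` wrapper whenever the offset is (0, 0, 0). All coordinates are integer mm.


translate([186, 408, 0]) cube([19, 263, 1742]);
translate([1075, 408, 0]) cube([19, 263, 1742]);
translate([205, 408, 0]) cube([870, 263, 29]);
translate([205, 408, 331]) cube([870, 263, 29]);
translate([205, 408, 662]) cube([870, 263, 29]);
translate([205, 408, 993]) cube([870, 263, 29]);
translate([205, 408, 1324]) cube([870, 263, 29]);
translate([205, 408, 1655]) cube([870, 263, 29]);


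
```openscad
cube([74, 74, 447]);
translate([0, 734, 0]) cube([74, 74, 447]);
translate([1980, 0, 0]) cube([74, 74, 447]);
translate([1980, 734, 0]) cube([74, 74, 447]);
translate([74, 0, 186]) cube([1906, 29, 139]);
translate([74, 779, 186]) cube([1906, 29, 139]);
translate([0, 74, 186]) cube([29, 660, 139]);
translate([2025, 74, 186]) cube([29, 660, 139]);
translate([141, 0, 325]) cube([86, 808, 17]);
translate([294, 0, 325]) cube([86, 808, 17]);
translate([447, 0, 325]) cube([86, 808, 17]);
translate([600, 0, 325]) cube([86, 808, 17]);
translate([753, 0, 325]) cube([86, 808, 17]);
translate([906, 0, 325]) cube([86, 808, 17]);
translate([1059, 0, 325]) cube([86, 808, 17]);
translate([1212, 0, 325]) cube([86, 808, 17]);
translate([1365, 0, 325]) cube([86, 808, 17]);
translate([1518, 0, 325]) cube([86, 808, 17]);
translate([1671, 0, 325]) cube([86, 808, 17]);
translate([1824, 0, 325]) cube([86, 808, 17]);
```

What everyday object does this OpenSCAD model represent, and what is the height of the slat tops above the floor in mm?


A bed frame. The slat-top height is 342 mm.

Four posts, four rails, and a row of slats — a bed frame. Slats sit on the rails at z = 186 + 139 = 325; with slat thickness 17, the top is 342 mm.


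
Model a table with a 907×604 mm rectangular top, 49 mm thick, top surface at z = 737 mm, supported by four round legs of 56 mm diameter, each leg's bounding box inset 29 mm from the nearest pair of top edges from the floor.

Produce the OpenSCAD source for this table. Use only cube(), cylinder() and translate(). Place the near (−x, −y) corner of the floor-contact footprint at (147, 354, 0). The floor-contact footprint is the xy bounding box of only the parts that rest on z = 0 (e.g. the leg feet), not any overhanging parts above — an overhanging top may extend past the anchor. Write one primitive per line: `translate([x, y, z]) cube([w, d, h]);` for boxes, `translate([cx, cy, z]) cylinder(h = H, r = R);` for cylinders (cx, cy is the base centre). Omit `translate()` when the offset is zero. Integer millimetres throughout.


translate([118, 325, 688]) cube([907, 604, 49]);
translate([175, 382, 0]) cylinder(h = 688, r = 28);
translate([968, 382, 0]) cylinder(h = 688, r = 28);
translate([175, 872, 0]) cylinder(h = 688, r = 28);
translate([968, 872, 0]) cylinder(h = 688, r = 28);


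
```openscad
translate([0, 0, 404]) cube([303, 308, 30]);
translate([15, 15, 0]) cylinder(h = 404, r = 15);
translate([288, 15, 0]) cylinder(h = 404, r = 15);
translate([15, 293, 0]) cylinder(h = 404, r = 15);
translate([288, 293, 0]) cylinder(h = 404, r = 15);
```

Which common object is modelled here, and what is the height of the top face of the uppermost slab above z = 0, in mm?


A stool. The seat height is 434 mm.

A 303×308×30 slab at z = 404 on four corner cylinders — a stool. The seat top is 404 + 30 = 434 mm.


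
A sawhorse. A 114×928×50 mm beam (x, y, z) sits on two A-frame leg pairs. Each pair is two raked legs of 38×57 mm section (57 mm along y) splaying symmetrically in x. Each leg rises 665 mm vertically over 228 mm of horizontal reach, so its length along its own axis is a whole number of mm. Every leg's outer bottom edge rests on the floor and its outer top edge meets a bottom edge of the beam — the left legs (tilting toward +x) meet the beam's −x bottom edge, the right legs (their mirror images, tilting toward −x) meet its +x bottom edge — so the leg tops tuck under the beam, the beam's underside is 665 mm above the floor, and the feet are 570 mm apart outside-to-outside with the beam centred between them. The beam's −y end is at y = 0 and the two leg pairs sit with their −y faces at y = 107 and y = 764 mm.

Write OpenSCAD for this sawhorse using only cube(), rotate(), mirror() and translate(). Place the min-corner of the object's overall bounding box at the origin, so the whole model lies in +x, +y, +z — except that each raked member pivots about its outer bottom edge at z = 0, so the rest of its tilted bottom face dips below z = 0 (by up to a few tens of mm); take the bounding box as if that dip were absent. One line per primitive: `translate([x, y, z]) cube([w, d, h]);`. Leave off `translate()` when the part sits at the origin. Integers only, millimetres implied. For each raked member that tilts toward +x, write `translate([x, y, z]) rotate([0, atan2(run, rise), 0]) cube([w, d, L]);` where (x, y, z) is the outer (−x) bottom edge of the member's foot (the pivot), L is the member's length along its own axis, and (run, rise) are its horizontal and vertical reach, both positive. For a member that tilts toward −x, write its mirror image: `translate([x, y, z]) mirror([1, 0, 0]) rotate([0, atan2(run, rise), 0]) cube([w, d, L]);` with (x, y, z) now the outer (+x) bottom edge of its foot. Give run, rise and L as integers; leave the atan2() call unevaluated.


translate([228, 0, 665]) cube([114, 928, 50]);
translate([0, 107, 0]) rotate([0, atan2(228, 665), 0]) cube([38, 57, 703]);
translate([570, 107, 0]) mirror([1, 0, 0]) rotate([0, atan2(228, 665), 0]) cube([38, 57, 703]);
translate([0, 764, 0]) rotate([0, atan2(228, 665), 0]) cube([38, 57, 703]);
translate([570, 764, 0]) mirror([1, 0, 0]) rotate([0, atan2(228, 665), 0]) cube([38, 57, 703]);


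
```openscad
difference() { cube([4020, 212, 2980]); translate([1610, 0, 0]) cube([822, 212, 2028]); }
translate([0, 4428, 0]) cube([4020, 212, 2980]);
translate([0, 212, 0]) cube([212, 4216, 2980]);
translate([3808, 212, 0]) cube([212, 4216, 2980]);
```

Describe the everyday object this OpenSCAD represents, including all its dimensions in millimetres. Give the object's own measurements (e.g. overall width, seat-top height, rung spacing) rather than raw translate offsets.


A single room: four walls, each 2980 mm tall and 212 mm thick, enclosing an outside footprint 4020×4640 mm (x × y), no floor or roof. The front and back walls (−y and +y sides) run the full x-width; the side walls fit between their inner faces. A door opening 822 mm wide and 2028 mm tall is cut through the front wall from the floor up, its −x edge 1610 mm from the wall's −x end.


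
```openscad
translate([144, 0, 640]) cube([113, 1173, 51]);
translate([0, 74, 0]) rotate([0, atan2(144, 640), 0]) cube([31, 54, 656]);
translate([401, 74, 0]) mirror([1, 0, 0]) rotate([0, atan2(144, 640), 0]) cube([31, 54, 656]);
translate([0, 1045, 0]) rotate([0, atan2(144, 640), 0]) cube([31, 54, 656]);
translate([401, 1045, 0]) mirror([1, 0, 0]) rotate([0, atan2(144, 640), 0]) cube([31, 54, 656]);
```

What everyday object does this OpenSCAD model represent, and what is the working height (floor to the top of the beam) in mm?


A sawhorse. The overall height is 691 mm.

A beam across two mirrored pairs of raked legs — a sawhorse. The beam's underside is at z = 640 (matching the legs' vertical rise in atan2(144, 640)) and the beam is 51 mm tall, so its top is at 640 + 51 = 691 mm. The raked legs top out at the beam's underside, so that is the highest point.


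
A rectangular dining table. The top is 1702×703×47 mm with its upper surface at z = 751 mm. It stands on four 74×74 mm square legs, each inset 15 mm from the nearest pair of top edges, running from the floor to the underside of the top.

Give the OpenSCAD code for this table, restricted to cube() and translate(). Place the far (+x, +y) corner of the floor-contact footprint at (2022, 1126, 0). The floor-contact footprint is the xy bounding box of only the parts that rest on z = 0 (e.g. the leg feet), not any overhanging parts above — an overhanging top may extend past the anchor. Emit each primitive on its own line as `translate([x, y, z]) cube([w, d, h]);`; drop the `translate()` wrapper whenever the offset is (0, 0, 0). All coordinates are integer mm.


// leg_h = 751 - 47 = 704
translate([335, 438, 704]) cube([1702, 703, 47]);
translate([350, 453, 0]) cube([74, 74, 704]);
translate([1948, 453, 0]) cube([74, 74, 704]);
translate([350, 1052, 0]) cube([74, 74, 704]);
translate([1948, 1052, 0]) cube([74, 74, 704]);


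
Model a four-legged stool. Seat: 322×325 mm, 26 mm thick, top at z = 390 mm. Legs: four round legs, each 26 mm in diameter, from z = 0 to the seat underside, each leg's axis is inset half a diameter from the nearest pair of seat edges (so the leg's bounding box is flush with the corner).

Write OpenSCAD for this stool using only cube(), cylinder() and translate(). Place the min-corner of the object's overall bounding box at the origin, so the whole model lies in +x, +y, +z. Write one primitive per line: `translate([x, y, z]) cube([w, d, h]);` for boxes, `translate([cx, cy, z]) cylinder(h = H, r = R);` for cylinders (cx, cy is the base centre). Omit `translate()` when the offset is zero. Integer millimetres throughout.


// leg_h = 390 - 26 = 364
translate([0, 0, 364]) cube([322, 325, 26]);
translate([13, 13, 0]) cylinder(h = 364, r = 13);
translate([309, 13, 0]) cylinder(h = 364, r = 13);
translate([13, 312, 0]) cylinder(h = 364, r = 13);
translate([309, 312, 0]) cylinder(h = 364, r = 13);


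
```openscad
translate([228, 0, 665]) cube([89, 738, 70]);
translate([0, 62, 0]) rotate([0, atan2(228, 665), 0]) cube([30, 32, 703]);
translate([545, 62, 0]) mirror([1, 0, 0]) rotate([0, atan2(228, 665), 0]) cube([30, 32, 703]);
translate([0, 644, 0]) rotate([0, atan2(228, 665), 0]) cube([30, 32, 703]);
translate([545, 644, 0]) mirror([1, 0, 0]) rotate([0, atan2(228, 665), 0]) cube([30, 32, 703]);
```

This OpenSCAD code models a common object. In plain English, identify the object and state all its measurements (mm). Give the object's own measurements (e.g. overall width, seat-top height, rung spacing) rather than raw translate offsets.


A sawhorse. A 89×738×70 mm beam (x, y, z) sits on two A-frame leg pairs. Each pair is two raked legs of 30×32 mm section (32 mm along y) splaying symmetrically in x. Each leg rises 665 mm vertically over 228 mm of horizontal reach and is 703 mm long along its own axis. Every leg's outer bottom edge rests on the floor and its outer top edge meets a bottom edge of the beam — the left legs (tilting toward +x) meet the beam's −x bottom edge, the right legs (their mirror images, tilting toward −x) meet its +x bottom edge — so the leg tops tuck under the beam, the beam's underside is 665 mm above the floor, and the feet are 545 mm apart outside-to-outside with the beam centred between them. The two leg pairs are set in 62 mm from either end of the beam.


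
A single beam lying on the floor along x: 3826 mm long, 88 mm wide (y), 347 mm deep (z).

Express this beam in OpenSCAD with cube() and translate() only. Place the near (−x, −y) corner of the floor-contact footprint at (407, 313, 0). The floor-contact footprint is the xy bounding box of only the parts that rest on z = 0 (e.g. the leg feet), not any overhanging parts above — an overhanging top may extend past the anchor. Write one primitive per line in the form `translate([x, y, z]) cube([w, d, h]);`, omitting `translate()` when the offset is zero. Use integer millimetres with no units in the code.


translate([407, 313, 0]) cube([3826, 88, 347]);


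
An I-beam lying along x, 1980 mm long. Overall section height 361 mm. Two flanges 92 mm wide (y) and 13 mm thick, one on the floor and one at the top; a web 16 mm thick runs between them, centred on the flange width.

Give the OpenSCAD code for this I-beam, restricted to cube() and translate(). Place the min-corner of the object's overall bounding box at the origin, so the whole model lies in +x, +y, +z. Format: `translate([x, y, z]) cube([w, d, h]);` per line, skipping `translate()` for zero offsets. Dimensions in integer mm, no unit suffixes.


cube([1980, 92, 13]);
translate([0, 38, 13]) cube([1980, 16, 335]);
translate([0, 0, 348]) cube([1980, 92, 13]);


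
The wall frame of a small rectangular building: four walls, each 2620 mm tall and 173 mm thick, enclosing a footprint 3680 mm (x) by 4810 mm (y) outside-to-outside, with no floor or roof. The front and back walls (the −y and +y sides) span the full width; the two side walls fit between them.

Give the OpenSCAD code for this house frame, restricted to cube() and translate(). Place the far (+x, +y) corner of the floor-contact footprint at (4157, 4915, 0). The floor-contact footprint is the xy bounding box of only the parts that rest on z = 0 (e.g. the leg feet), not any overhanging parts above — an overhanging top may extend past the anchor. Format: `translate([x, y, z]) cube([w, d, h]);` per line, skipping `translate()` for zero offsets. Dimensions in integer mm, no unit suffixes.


translate([477, 105, 0]) cube([3680, 173, 2620]);
translate([477, 4742, 0]) cube([3680, 173, 2620]);
translate([477, 278, 0]) cube([173, 4464, 2620]);
translate([3984, 278, 0]) cube([173, 4464, 2620]);


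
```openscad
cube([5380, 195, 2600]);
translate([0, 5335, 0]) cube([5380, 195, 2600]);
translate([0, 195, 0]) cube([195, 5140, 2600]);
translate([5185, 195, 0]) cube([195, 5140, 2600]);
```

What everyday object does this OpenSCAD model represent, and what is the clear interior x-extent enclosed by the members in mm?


A house (or room) frame. The interior width is 4990 mm.

Four 2600 mm walls enclosing a rectangle with no floor or roof — a room or house frame. Outside width is 5380 mm and wall thickness is 195 mm, so the interior width is 5380 − 2 × 195 = 4990 mm.


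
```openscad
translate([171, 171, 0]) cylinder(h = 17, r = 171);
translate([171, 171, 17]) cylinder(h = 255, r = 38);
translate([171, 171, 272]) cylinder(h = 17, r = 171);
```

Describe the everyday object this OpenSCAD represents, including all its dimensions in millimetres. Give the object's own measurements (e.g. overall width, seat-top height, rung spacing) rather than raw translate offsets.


A spool: two coaxial disc flanges of radius 171 mm and thickness 17 mm, joined by a core cylinder of radius 38 mm and height 255 mm. The lower flange rests on z = 0 and the three cylinders share a vertical axis.


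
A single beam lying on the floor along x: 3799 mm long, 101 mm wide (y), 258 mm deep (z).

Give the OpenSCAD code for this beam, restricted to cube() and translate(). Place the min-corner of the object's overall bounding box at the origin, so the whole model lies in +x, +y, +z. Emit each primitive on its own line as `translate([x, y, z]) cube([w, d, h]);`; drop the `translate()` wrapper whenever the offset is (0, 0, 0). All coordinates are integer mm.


cube([3799, 101, 258]);


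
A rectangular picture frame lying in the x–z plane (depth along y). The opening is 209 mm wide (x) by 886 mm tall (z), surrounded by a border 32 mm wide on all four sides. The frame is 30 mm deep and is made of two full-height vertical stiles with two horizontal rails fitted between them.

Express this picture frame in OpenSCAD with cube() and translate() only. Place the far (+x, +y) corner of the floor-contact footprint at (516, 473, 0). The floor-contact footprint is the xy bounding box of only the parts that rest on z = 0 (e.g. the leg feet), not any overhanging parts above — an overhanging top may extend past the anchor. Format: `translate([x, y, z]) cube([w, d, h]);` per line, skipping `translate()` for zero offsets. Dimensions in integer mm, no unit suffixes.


translate([243, 443, 0]) cube([32, 30, 950]);
translate([484, 443, 0]) cube([32, 30, 950]);
translate([275, 443, 0]) cube([209, 30, 32]);
translate([275, 443, 918]) cube([209, 30, 32]);


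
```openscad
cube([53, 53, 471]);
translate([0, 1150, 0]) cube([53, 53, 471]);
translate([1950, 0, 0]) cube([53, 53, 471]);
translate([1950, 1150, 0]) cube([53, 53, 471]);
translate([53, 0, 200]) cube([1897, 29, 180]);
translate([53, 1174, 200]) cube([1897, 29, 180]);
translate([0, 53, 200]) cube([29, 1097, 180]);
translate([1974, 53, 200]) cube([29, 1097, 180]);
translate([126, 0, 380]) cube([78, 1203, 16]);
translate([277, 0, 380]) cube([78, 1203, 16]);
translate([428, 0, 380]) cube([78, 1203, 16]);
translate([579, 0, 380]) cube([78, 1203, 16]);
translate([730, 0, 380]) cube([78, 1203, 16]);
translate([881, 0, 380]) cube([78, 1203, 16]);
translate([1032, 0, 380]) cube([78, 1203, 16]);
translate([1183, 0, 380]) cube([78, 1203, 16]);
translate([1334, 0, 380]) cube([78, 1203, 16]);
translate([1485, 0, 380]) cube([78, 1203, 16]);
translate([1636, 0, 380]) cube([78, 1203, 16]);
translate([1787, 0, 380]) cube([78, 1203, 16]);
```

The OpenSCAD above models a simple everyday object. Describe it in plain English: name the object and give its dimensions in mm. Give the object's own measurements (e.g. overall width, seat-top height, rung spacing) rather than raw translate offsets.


A bed frame 2003 mm long (x) by 1203 mm wide (y). Four 53×53 mm corner posts, 471 mm tall, at the corners of the footprint. Four rails of 29 mm thickness and 180 mm height run between adjacent posts with their undersides at z = 200 mm, their outer faces flush with the outside of the frame (the two x-running rails run between the posts' inner faces; the two y-running rails run between the posts' inner faces). 12 slats, each 78 mm wide (x) and 16 mm thick, lie across the top of the two x-running rails, running the full 1203 mm width of the frame in y; along x they sit between the end posts with a 73 mm gap after the −x posts and between neighbouring slats, leaving 85 mm before the +x posts.


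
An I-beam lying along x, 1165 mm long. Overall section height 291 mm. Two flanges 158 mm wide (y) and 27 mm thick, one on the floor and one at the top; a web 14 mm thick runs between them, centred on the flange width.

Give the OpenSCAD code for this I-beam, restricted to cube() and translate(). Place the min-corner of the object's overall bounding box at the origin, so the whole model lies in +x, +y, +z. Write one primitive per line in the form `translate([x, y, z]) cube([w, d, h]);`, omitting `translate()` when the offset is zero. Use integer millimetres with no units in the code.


cube([1165, 158, 27]);
translate([0, 72, 27]) cube([1165, 14, 237]);
translate([0, 0, 264]) cube([1165, 158, 27]);


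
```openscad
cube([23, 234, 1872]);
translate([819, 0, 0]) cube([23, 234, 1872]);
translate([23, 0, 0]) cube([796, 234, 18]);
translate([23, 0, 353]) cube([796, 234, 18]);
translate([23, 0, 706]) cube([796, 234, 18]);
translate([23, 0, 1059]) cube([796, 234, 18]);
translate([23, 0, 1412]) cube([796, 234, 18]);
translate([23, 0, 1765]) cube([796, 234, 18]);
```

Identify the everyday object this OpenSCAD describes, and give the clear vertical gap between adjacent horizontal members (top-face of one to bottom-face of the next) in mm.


A bookshelf. The clear shelf gap is 335 mm.

Two tall side panels with 6 horizontal boards between them — a bookshelf. The first two shelf undersides are at z = 0 and z = 353; with shelf thickness 18, the clear gap is 353 − 0 − 18 = 335 mm.


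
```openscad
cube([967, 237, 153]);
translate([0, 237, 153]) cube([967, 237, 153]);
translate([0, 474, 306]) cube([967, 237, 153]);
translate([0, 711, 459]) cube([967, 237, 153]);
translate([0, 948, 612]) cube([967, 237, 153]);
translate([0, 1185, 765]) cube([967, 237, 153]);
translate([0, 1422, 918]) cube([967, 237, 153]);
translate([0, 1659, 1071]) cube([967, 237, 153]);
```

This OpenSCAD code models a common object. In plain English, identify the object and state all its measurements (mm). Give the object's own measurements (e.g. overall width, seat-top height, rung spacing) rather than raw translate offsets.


A straight staircase of 8 solid steps. Each step is 967 mm wide (x), 237 mm deep (y, the going) and 153 mm tall (the rise). The first step rests on the floor; each subsequent step sits one going further in +y and one rise higher in +z, directly behind and above the previous step with no overlap.


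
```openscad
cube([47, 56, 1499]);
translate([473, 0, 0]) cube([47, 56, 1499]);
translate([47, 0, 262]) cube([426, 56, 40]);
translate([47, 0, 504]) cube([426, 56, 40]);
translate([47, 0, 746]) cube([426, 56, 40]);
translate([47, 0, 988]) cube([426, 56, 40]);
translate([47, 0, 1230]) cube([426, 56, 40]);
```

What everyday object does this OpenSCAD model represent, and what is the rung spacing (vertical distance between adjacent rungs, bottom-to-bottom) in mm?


A ladder. The rung spacing is 242 mm.

Two tall 47×56 posts with 5 short bars between them — a ladder. Adjacent rungs sit at z = 262 and z = 504, so the spacing is 504 − 262 = 242 mm.


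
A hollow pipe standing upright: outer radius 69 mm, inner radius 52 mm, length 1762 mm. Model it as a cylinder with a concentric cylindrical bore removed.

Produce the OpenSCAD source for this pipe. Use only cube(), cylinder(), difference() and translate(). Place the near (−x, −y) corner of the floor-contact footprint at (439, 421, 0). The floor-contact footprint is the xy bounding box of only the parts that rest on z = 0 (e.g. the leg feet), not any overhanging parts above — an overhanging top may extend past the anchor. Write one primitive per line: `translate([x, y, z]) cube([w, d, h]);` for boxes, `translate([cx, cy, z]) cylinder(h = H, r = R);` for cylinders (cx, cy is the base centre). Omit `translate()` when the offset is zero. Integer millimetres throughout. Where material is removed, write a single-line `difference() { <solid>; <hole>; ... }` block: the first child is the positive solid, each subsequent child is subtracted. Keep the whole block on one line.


difference() { translate([508, 490, 0]) cylinder(h = 1762, r = 69); translate([508, 490, 0]) cylinder(h = 1762, r = 52); }


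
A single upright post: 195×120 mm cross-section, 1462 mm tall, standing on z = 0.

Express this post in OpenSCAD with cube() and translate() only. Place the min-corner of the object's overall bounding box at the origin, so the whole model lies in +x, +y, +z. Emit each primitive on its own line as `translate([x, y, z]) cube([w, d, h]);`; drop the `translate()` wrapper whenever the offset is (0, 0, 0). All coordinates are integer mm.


cube([195, 120, 1462]);


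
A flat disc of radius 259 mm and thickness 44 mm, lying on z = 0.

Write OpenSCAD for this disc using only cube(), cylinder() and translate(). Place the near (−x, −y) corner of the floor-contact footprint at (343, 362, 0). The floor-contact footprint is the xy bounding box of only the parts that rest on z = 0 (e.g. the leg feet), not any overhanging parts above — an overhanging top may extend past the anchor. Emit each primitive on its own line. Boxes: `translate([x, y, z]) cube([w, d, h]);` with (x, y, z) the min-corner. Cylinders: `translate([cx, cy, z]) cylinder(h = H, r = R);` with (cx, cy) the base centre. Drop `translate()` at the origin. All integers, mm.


translate([602, 621, 0]) cylinder(h = 44, r = 259);


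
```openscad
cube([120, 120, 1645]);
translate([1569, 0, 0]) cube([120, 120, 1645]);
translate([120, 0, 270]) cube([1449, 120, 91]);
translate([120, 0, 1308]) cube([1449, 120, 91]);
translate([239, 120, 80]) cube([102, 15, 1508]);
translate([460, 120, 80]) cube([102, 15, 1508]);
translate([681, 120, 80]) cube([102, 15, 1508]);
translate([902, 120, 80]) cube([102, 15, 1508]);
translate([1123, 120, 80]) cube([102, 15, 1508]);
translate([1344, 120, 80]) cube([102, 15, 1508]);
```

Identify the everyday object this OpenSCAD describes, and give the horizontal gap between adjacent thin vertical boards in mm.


A fence section. The picket gap is 119 mm.

Two posts, two rails, 6 pickets — a fence section. Span 1449 mm holds 6 pickets of 102 mm with 7 equal gaps: ⌊(1449 − 6·102) / 7⌋ = 119 mm.


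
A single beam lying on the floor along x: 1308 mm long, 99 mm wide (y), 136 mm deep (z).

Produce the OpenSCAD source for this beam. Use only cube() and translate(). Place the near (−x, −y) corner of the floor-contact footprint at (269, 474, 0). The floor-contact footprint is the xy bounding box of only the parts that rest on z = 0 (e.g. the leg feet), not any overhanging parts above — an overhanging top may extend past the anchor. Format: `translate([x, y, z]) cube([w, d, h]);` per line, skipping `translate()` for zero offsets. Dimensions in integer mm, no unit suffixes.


translate([269, 474, 0]) cube([1308, 99, 136]);


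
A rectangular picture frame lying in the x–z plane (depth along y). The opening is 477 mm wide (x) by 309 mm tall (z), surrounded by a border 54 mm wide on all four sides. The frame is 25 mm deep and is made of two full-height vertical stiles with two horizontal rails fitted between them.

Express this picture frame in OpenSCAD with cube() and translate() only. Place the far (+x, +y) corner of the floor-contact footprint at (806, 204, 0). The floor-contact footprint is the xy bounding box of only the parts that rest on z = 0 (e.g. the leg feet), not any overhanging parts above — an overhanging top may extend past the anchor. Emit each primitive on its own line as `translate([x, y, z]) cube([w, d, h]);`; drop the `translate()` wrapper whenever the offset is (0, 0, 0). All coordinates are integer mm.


translate([221, 179, 0]) cube([54, 25, 417]);
translate([752, 179, 0]) cube([54, 25, 417]);
translate([275, 179, 0]) cube([477, 25, 54]);
translate([275, 179, 363]) cube([477, 25, 54]);


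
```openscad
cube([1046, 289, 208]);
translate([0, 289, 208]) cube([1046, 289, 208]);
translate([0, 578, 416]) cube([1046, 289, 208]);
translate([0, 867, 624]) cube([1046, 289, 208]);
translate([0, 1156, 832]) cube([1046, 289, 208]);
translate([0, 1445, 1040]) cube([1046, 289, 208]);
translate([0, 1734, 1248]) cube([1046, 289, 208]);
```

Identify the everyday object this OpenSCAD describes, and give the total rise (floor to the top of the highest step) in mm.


A staircase. The total rise is 1456 mm.

7 identical blocks, each offset up and back from the previous — a staircase. Each step is 208 mm tall and there are 7 of them, so the total rise is 7 × 208 = 1456 mm.


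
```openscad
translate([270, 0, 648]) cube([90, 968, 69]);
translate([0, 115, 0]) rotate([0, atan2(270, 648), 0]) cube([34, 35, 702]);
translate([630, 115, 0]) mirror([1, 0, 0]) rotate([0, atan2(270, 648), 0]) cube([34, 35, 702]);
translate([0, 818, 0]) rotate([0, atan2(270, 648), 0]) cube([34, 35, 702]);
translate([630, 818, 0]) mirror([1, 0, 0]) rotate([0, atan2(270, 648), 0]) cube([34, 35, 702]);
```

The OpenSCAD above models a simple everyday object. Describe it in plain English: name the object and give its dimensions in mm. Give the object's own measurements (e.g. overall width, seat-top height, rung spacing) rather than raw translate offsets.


A sawhorse. A 90×968×69 mm beam (x, y, z) sits on two A-frame leg pairs. Each pair is two raked legs of 34×35 mm section (35 mm along y) splaying symmetrically in x. Each leg rises 648 mm vertically over 270 mm of horizontal reach and is 702 mm long along its own axis. Every leg's outer bottom edge rests on the floor and its outer top edge meets a bottom edge of the beam — the left legs (tilting toward +x) meet the beam's −x bottom edge, the right legs (their mirror images, tilting toward −x) meet its +x bottom edge — so the leg tops tuck under the beam, the beam's underside is 648 mm above the floor, and the feet are 630 mm apart outside-to-outside with the beam centred between them. The two leg pairs are set in 115 mm from either end of the beam.
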